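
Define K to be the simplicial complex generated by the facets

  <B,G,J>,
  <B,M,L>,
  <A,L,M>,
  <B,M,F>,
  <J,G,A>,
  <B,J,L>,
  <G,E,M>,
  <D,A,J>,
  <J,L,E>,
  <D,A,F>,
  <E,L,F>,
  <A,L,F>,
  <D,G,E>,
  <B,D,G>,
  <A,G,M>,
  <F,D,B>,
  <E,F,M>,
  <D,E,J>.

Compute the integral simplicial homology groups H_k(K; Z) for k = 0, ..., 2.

Fix the vertex order A < B < D < E < F < G < J < L < M and write every simplex with vertices in increasing order. Then dim K = 2 and the simplices of K are:

  0-simplices (9): A, B, D, E, F, G, J, L, M
  1-simplices (27): AD, AF, AG, AJ, AL, AM, BD, BF, BG, BJ, BL, BM, DE, DF, DG, DJ, EF, EG, EJ, EL, EM, FL, FM, GJ, GM, JL, LM
  2-simplices (18): ADF, ADJ, AFL, AGJ, AGM, ALM, BDF, BDG, BFM, BGJ, BJL, BLM, DEG, DEJ, EFL, EFM, EGM, EJL

Hence C_0 ≅ Z^9, C_1 ≅ Z^27, C_2 ≅ Z^18.

Boundary ∂_1: C_1 → C_0 sends each edge [p,q] (with p < q) to q − p.
The 9×27 boundary matrix has rank 8 and Smith normal form diag(1,1,1,1,1,1,1,1).

The boundary map ∂_2: C_2 → C_1 acts by ∂[p,q,r] = [q,r] − [p,r] + [p,q]. For instance
  ∂ALM = LM − AM + AL,
  ∂EJL = JL − EL + EJ.
As a 27×18 matrix over Z this has rank 18, with invariant factors (1,1,1,1,1,1,1,1,1,1,1,1,1,1,1,1,1,2).

From H_k ≅ ker(∂_k) / im(∂_{k+1}) we obtain:

  H_0: rank C_0 − rank ∂_1 = 9 − 8 = 1, and the invariant factors of ∂_1 are all 1, so H_0 ≅ Z.
  H_1: rank ker ∂_1 − rank ∂_2 = (27 − 8) − 18 = 1, and ∂_2 has invariant factor 2 > 1, so H_1 ≅ Z ⊕ Z/2.
  H_2: rank ker ∂_2 − rank ∂_3 = (18 − 18) − 0 = 0, and there is no ∂_3, so H_2 ≅ 0.

(K is a triangulation of the Klein bottle.)

H_0 = Z,  H_1 = Z ⊕ Z/2,  H_2 = 0.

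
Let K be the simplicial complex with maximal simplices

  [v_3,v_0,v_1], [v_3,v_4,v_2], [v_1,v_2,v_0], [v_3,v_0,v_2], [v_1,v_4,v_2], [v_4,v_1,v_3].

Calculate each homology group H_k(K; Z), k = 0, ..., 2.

H_0 ≅ Z,  H_1 = 0,  H_2 ≅ Z.

Order the vertices as v_0 < v_1 < v_2 < v_3 < v_4. Listing each simplex with vertices in this order, K has dimension 2 with simplices:

  0-simplices (5): [v_0], [v_1], [v_2], [v_3], [v_4]
  1-simplices (9): [v_0,v_1], [v_0,v_2], [v_0,v_3], [v_1,v_2], [v_1,v_3], [v_1,v_4], [v_2,v_3], [v_2,v_4], [v_3,v_4]
  2-simplices (6): [v_0,v_1,v_2], [v_0,v_1,v_3], [v_0,v_2,v_3], [v_1,v_2,v_4], [v_1,v_3,v_4], [v_2,v_3,v_4]

giving chain groups C_0 ≅ Z^5, C_1 ≅ Z^9, C_2 ≅ Z^6.

Boundary ∂_1: C_1 → C_0 maps an edge to its endpoints' difference, ∂[p,q] = q − p. For instance
  ∂[v_1,v_3] = [v_3] − [v_1].
The resulting 5×9 matrix has rank 4, and its Smith normal form has invariant factors (1,1,1,1).

The boundary map ∂_2: C_2 → C_1 sends each 2-simplex [p,q,r] to [q,r] − [p,r] + [p,q]. For instance
  ∂[v_0,v_1,v_3] = [v_1,v_3] − [v_0,v_3] + [v_0,v_1],
  ∂[v_2,v_3,v_4] = [v_3,v_4] − [v_2,v_4] + [v_2,v_3].
As a 9×6 matrix over Z this has rank 5, with invariant factors (1,1,1,1,1).

Computing H_k = (kernel of ∂_k) / (image of ∂_{k+1}):

  H_0: rank C_0 − rank ∂_1 = 5 − 4 = 1, and the invariant factors of ∂_1 are all 1, so H_0 = Z.
  H_1: rank ker ∂_1 − rank ∂_2 = (9 − 4) − 5 = 0, and the invariant factors of ∂_2 are all 1, so H_1 = 0.
  H_2: rank ker ∂_2 − rank ∂_3 = (6 − 5) − 0 = 1, and there is no ∂_3, so H_2 = Z.

(K is a triangulation of the 2-sphere S^2.)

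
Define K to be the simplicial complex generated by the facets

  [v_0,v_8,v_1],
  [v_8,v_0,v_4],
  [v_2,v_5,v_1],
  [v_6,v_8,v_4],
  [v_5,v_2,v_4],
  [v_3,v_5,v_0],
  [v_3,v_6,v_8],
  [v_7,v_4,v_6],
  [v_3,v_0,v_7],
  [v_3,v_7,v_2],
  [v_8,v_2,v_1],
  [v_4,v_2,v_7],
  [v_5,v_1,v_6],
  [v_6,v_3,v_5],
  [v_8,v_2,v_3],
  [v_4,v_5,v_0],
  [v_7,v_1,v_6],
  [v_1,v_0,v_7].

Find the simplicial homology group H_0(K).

H_0 ≅ Z.

We work with the vertex ordering v_0 < v_1 < v_2 < v_3 < v_4 < v_5 < v_6 < v_7 < v_8. The simplices of K, each written with vertices in increasing order, are:

  0-simplices (9): [v_0], [v_1], [v_2], [v_3], [v_4], [v_5], [v_6], [v_7], [v_8]
  1-simplices (27): (27 of them)
  2-simplices (18): (18 of them)

so the chain groups are C_0 ≅ Z^9, C_1 ≅ Z^27, C_2 ≅ Z^18.

∂_1: C_1 → C_0 sends each edge [p,q] (with p < q) to q − p. For instance
  ∂[v_0,v_3] = [v_3] − [v_0].
The 9×27 boundary matrix has rank 8 and Smith normal form diag(1,1,1,1,1,1,1,1).

The boundary map ∂_2: C_2 → C_1 sends each 2-simplex [p,q,r] to [q,r] − [p,r] + [p,q]. For instance
  ∂[v_0,v_4,v_5] = [v_4,v_5] − [v_0,v_5] + [v_0,v_4],
  ∂[v_0,v_1,v_7] = [v_1,v_7] − [v_0,v_7] + [v_0,v_1].
As a 27×18 matrix over Z this has rank 17, with invariant factors (1,1,1,1,1,1,1,1,1,1,1,1,1,1,1,1,1).

Computing H_k = (kernel of ∂_k) / (image of ∂_{k+1}):

  H_0: rank C_0 − rank ∂_1 = 9 − 8 = 1, and the invariant factors of ∂_1 are all 1, so H_0 = Z.

(K is a triangulation of the torus T^2.)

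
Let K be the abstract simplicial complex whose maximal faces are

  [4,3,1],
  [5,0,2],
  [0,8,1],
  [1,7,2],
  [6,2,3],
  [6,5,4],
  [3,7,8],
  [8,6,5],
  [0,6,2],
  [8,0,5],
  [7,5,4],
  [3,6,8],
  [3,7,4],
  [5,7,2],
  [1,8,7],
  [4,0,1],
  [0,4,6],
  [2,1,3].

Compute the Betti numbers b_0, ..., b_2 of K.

K has 9 vertices, 27 edges, 18 triangles.
rank ∂_0 = 0, rank ∂_1 = 8 ⇒ b_0 = 9 − 0 − 8 = 1; all invariant factors of ∂_1 are 1 so no torsion. So H_0 ≅ Z.
rank ∂_1 = 8, rank ∂_2 = 18 ⇒ b_1 = 27 − 8 − 18 = 1; ∂_2 has invariant factor(s) [2] giving torsion. So H_1 ≅ Z ⊕ Z/2Z.
rank ∂_2 = 18, rank ∂_3 = 0 ⇒ b_2 = 18 − 18 − 0 = 0. So H_2 ≅ 0.

b_0 = 1, b_1 = 1, b_2 = 0.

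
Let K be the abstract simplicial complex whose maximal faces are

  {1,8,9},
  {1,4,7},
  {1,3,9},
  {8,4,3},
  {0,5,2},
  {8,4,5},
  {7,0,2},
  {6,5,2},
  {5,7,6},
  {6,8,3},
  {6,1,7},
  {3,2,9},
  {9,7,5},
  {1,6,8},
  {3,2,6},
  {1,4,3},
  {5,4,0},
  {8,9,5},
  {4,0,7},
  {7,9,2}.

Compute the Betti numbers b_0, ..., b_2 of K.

Fix the vertex order 0 < 1 < 2 < 3 < 4 < 5 < 6 < 7 < 8 < 9 and write every simplex with vertices in increasing order. Then dim K = 2 and the simplices of K are:

  0-simplices (10): [0], [1], [2], [3], [4], [5], [6], [7], [8], [9]
  1-simplices (30): (30 of them)
  2-simplices (20): (20 of them)

so the chain groups are C_0 ≅ Z^10, C_1 ≅ Z^30, C_2 ≅ Z^20.

∂_1: C_1 → C_0 maps an edge to its endpoints' difference, ∂[p,q] = q − p. For instance
  ∂[1,4] = [4] − [1].
As a 10×30 matrix over Z this has rank 9, with invariant factors (1,1,1,1,1,1,1,1,1).

The boundary map ∂_2: C_2 → C_1 acts by ∂[p,q,r] = [q,r] − [p,r] + [p,q]. For instance
  ∂[5,6,7] = [6,7] − [5,7] + [5,6],
  ∂[4,5,8] = [5,8] − [4,8] + [4,5].
This gives a 30×20 integer matrix of rank 20; reducing to Smith normal form yields diagonal entries (1,1,1,1,1,1,1,1,1,1,1,1,1,1,1,1,1,1,1,2).

Reading off H_k = ker ∂_k / im ∂_{k+1}:

  H_0: rank C_0 − rank ∂_1 = 10 − 9 = 1, and the invariant factors of ∂_1 are all 1, so H_0 ≅ Z.
  H_1: rank ker ∂_1 − rank ∂_2 = (30 − 9) − 20 = 1, and ∂_2 has invariant factor 2 > 1, so H_1 ≅ Z ⊕ Z/2.
  H_2: rank ker ∂_2 − rank ∂_3 = (20 − 20) − 0 = 0, and there is no ∂_3, so H_2 ≅ 0.

Hence the Betti numbers are b_0 = 1, b_1 = 1, b_2 = 0.

b_0 = 1, b_1 = 1, b_2 = 0.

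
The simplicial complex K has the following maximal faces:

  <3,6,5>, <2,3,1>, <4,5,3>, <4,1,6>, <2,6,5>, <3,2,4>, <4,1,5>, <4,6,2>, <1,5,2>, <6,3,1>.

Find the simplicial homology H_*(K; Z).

H_0 ≅ Z,  H_1 ≅ Z/2,  H_2 = 0.

Fix the vertex order 1 < 2 < 3 < 4 < 5 < 6 and write every simplex with vertices in increasing order. Then dim K = 2 and the simplices of K are:

  0-simplices (6): [1], [2], [3], [4], [5], [6]
  1-simplices (15): [1,2], [1,3], [1,4], [1,5], [1,6], [2,3], [2,4], [2,5], [2,6], [3,4], [3,5], [3,6], [4,5], [4,6], [5,6]
  2-simplices (10): [1,2,3], [1,2,5], [1,3,6], [1,4,5], [1,4,6], [2,3,4], [2,4,6], [2,5,6], [3,4,5], [3,5,6]

Hence C_0 ≅ Z^6, C_1 ≅ Z^15, C_2 ≅ Z^10.

Boundary ∂_1: C_1 → C_0 is given by ∂[p,q] = [q] − [p]. For instance
  ∂[2,4] = [4] − [2].
The 6×15 boundary matrix has rank 5 and Smith normal form diag(1,1,1,1,1).

Boundary ∂_2: C_2 → C_1 sends each 2-simplex [p,q,r] to [q,r] − [p,r] + [p,q]. For instance
  ∂[2,3,4] = [3,4] − [2,4] + [2,3],
  ∂[3,4,5] = [4,5] − [3,5] + [3,4].
The 15×10 boundary matrix has rank 10 and Smith normal form diag(1,1,1,1,1,1,1,1,1,2).

Reading off H_k = ker ∂_k / im ∂_{k+1}:

  H_0: rank C_0 − rank ∂_1 = 6 − 5 = 1, and the invariant factors of ∂_1 are all 1, so H_0 = Z.
  H_1: rank ker ∂_1 − rank ∂_2 = (15 − 5) − 10 = 0, and ∂_2 has invariant factor 2 > 1, so H_1 = Z/2.
  H_2: rank ker ∂_2 − rank ∂_3 = (10 − 10) − 0 = 0, and there is no ∂_3, so H_2 = 0.

As a check, the Euler characteristic is 6 − 15 + 10 = 1, which agrees with 1 − 0 + 0 = 1.
(K is a triangulation of the real projective plane RP^2.)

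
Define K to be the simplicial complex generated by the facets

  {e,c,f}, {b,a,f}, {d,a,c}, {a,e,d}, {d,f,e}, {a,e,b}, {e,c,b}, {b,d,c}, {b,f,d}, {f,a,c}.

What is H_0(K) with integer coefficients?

We work with the vertex ordering a < b < c < d < e < f. The simplices of K, each written with vertices in increasing order, are:

  0-simplices (6): a, b, c, d, e, f
  1-simplices (15): ab, ac, ad, ae, af, bc, bd, be, bf, cd, ce, cf, de, df, ef
  2-simplices (10): abe, abf, acd, acf, ade, bcd, bce, bdf, cef, def

so the chain groups are C_0 ≅ Z^6, C_1 ≅ Z^15, C_2 ≅ Z^10.

∂_1: C_1 → C_0 maps an edge to its endpoints' difference, ∂[p,q] = q − p.
The resulting 6×15 matrix has rank 5, and its Smith normal form has invariant factors (1,1,1,1,1).

Boundary ∂_2: C_2 → C_1 maps a triangle to the signed sum of its edges. For instance
  ∂acf = cf − af + ac,
  ∂cef = ef − cf + ce.
The resulting 15×10 matrix has rank 10, and its Smith normal form has invariant factors (1,1,1,1,1,1,1,1,1,2).

Reading off H_k = ker ∂_k / im ∂_{k+1}:

  H_0: rank C_0 − rank ∂_1 = 6 − 5 = 1, and the invariant factors of ∂_1 are all 1, so H_0 ≅ Z.

(K is a triangulation of the real projective plane RP^2.)

H_0 ≅ Z.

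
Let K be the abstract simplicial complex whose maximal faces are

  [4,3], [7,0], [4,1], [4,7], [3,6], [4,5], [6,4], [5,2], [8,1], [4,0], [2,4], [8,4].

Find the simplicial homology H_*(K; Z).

H_0 = Z,  H_1 = Z^4.

K has 9 vertices, 12 edges.
rank ∂_0 = 0, rank ∂_1 = 8 ⇒ b_0 = 9 − 0 − 8 = 1; all invariant factors of ∂_1 are 1 so no torsion. So H_0 = Z.
rank ∂_1 = 8, rank ∂_2 = 0 ⇒ b_1 = 12 − 8 − 0 = 4. So H_1 = Z^4.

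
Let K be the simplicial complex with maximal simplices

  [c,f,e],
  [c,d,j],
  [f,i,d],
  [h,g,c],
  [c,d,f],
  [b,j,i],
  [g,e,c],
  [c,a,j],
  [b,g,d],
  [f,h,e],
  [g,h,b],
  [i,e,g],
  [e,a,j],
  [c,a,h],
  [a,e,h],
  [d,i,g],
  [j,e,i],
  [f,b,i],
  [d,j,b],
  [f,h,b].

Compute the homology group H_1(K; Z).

H_1 ≅ Z × Z/2.

Order the vertices as a < b < c < d < e < f < g < h < i < j. Listing each simplex with vertices in this order, K has dimension 2 with simplices:

  0-simplices (10): a, b, c, d, e, f, g, h, i, j
  1-simplices (30): ac, ae, ah, aj, bd, bf, bg, bh, bi, bj, cd, ce, cf, cg, ch, cj, df, dg, di, dj, ef, eg, eh, ei, ej, fh, fi, gh, gi, ij
  2-simplices (20): ach, acj, aeh, aej, bdg, bdj, bfh, bfi, bgh, bij, cdf, cdj, cef, ceg, cgh, dfi, dgi, efh, egi, eij

giving chain groups C_0 ≅ Z^10, C_1 ≅ Z^30, C_2 ≅ Z^20.

Boundary ∂_1: C_1 → C_0 sends each edge [p,q] (with p < q) to q − p. For instance
  ∂eg = g − e.
The resulting 10×30 matrix has rank 9, and its Smith normal form has invariant factors (1,1,1,1,1,1,1,1,1).

∂_2: C_2 → C_1 acts by ∂[p,q,r] = [q,r] − [p,r] + [p,q]. For instance
  ∂bij = ij − bj + bi,
  ∂bdj = dj − bj + bd.
This gives a 30×20 integer matrix of rank 20; reducing to Smith normal form yields diagonal entries (1,1,1,1,1,1,1,1,1,1,1,1,1,1,1,1,1,1,1,2).

Now H_k = ker ∂_k / im ∂_{k+1}, so:

  H_1: rank ker ∂_1 − rank ∂_2 = (30 − 9) − 20 = 1, and ∂_2 has invariant factor 2 > 1, so H_1 ≅ Z × Z/2.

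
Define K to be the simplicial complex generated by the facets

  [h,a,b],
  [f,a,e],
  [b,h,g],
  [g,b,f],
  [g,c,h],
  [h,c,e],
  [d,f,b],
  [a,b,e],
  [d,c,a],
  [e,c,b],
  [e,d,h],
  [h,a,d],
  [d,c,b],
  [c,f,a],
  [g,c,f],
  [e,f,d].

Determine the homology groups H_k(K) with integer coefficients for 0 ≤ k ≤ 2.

Order the vertices as a < b < c < d < e < f < g < h. Listing each simplex with vertices in this order, K has dimension 2 with simplices:

  0-simplices (8): a, b, c, d, e, f, g, h
  1-simplices (24): ab, ac, ad, ae, af, ah, bc, bd, be, bf, bg, bh, cd, ce, cf, cg, ch, de, df, dh, ef, eh, fg, gh
  2-simplices (16): abe, abh, acd, acf, adh, aef, bcd, bce, bdf, bfg, bgh, ceh, cfg, cgh, def, deh

giving chain groups C_0 ≅ Z^8, C_1 ≅ Z^24, C_2 ≅ Z^16.

Boundary ∂_1: C_1 → C_0 maps an edge to its endpoints' difference, ∂[p,q] = q − p. For instance
  ∂cf = f − c.
The 8×24 boundary matrix has rank 7 and Smith normal form diag(1,1,1,1,1,1,1).

The boundary map ∂_2: C_2 → C_1 sends each 2-simplex [p,q,r] to [q,r] − [p,r] + [p,q]. For instance
  ∂bdf = df − bf + bd,
  ∂abe = be − ae + ab.
As a 24×16 matrix over Z this has rank 15, with invariant factors (1,1,1,1,1,1,1,1,1,1,1,1,1,1,1).

Now H_k = ker ∂_k / im ∂_{k+1}, so:

  H_0: rank C_0 − rank ∂_1 = 8 − 7 = 1, and the invariant factors of ∂_1 are all 1, so H_0 = Z.
  H_1: rank ker ∂_1 − rank ∂_2 = (24 − 7) − 15 = 2, and the invariant factors of ∂_2 are all 1, so H_1 = Z^2.
  H_2: rank ker ∂_2 − rank ∂_3 = (16 − 15) − 0 = 1, and there is no ∂_3, so H_2 = Z.

H_0 = Z,  H_1 = Z^2,  H_2 = Z.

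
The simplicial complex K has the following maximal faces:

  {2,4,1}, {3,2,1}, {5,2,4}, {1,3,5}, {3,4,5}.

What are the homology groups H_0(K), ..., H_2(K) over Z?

We work with the vertex ordering 1 < 2 < 3 < 4 < 5. The simplices of K, each written with vertices in increasing order, are:

  0-simplices (5): [1], [2], [3], [4], [5]
  1-simplices (10): [1,2], [1,3], [1,4], [1,5], [2,3], [2,4], [2,5], [3,4], [3,5], [4,5]
  2-simplices (5): [1,2,3], [1,2,4], [1,3,5], [2,4,5], [3,4,5]

so the chain groups are C_0 ≅ Z^5, C_1 ≅ Z^10, C_2 ≅ Z^5.

The boundary map ∂_1: C_1 → C_0 is given by ∂[p,q] = [q] − [p]. For instance
  ∂[1,2] = [2] − [1].
The resulting 5×10 matrix has rank 4, and its Smith normal form has invariant factors (1,1,1,1).

∂_2: C_2 → C_1 sends each 2-simplex [p,q,r] to [q,r] − [p,r] + [p,q]. For instance
  ∂[3,4,5] = [4,5] − [3,5] + [3,4],
  ∂[1,2,3] = [2,3] − [1,3] + [1,2].
This gives a 10×5 integer matrix of rank 5; reducing to Smith normal form yields diagonal entries (1,1,1,1,1).

Computing H_k = (kernel of ∂_k) / (image of ∂_{k+1}):

  H_0: rank C_0 − rank ∂_1 = 5 − 4 = 1, and the invariant factors of ∂_1 are all 1, so H_0 = Z.
  H_1: rank ker ∂_1 − rank ∂_2 = (10 − 4) − 5 = 1, and the invariant factors of ∂_2 are all 1, so H_1 = Z.
  H_2: rank ker ∂_2 − rank ∂_3 = (5 − 5) − 0 = 0, and there is no ∂_3, so H_2 = 0.

H_0 = Z,  H_1 = Z,  H_2 = 0.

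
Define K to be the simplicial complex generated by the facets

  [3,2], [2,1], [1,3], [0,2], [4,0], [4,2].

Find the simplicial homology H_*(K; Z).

H_0 = Z,  H_1 = Z^2.

We work with the vertex ordering 0 < 1 < 2 < 3 < 4. The simplices of K, each written with vertices in increasing order, are:

  0-simplices (5): [0], [1], [2], [3], [4]
  1-simplices (6): [0,2], [0,4], [1,2], [1,3], [2,3], [2,4]

Hence C_0 ≅ Z^5, C_1 ≅ Z^6.

Boundary ∂_1: C_1 → C_0 maps an edge to its endpoints' difference, ∂[p,q] = q − p.
The 5×6 boundary matrix has rank 4 and Smith normal form diag(1,1,1,1).

Now H_k = ker ∂_k / im ∂_{k+1}, so:

  H_0: rank C_0 − rank ∂_1 = 5 − 4 = 1, and the invariant factors of ∂_1 are all 1, so H_0 ≅ Z.
  H_1: rank ker ∂_1 − rank ∂_2 = (6 − 4) − 0 = 2, and there is no ∂_2, so H_1 ≅ Z^2.

As a check, the Euler characteristic is 5 − 6 = -1, which agrees with 1 − 2 = -1.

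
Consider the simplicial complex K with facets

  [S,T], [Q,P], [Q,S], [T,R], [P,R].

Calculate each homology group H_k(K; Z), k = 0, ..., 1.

H_0 ≅ Z,  H_1 ≅ Z.

Fix the vertex order P < Q < R < S < T and write every simplex with vertices in increasing order. Then dim K = 1 and the simplices of K are:

  0-simplices (5): P, Q, R, S, T
  1-simplices (5): PQ, PR, QS, RT, ST

Hence C_0 ≅ Z^5, C_1 ≅ Z^5.

Boundary ∂_1: C_1 → C_0 sends each edge [p,q] (with p < q) to q − p.
The 5×5 boundary matrix has rank 4 and Smith normal form diag(1,1,1,1).

Computing H_k = (kernel of ∂_k) / (image of ∂_{k+1}):

  H_0: rank C_0 − rank ∂_1 = 5 − 4 = 1, and the invariant factors of ∂_1 are all 1, so H_0 = Z.
  H_1: rank ker ∂_1 − rank ∂_2 = (5 − 4) − 0 = 1, and there is no ∂_2, so H_1 = Z.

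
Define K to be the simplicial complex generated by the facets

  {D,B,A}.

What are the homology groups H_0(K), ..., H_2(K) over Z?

We work with the vertex ordering A < B < D. The simplices of K, each written with vertices in increasing order, are:

  0-simplices (3): A, B, D
  1-simplices (3): AB, AD, BD
  2-simplices (1): ABD

so the chain groups are C_0 ≅ Z^3, C_1 ≅ Z^3, C_2 ≅ Z^1.

∂_1: C_1 → C_0 maps an edge to its endpoints' difference, ∂[p,q] = q − p. For instance
  ∂AB = B − A.
As a 3×3 matrix over Z this has rank 2, with invariant factors (1,1).

The boundary map ∂_2: C_2 → C_1 acts by ∂[p,q,r] = [q,r] − [p,r] + [p,q]. For instance
  ∂ABD = BD − AD + AB.
The 3×1 boundary matrix has rank 1 and Smith normal form diag(1).

Reading off H_k = ker ∂_k / im ∂_{k+1}:

  H_0: rank C_0 − rank ∂_1 = 3 − 2 = 1, and the invariant factors of ∂_1 are all 1, so H_0 = Z.
  H_1: rank ker ∂_1 − rank ∂_2 = (3 − 2) − 1 = 0, and the invariant factors of ∂_2 are all 1, so H_1 = 0.
  H_2: rank ker ∂_2 − rank ∂_3 = (1 − 1) − 0 = 0, and there is no ∂_3, so H_2 = 0.

H_0 ≅ Z,  H_1 = 0,  H_2 = 0.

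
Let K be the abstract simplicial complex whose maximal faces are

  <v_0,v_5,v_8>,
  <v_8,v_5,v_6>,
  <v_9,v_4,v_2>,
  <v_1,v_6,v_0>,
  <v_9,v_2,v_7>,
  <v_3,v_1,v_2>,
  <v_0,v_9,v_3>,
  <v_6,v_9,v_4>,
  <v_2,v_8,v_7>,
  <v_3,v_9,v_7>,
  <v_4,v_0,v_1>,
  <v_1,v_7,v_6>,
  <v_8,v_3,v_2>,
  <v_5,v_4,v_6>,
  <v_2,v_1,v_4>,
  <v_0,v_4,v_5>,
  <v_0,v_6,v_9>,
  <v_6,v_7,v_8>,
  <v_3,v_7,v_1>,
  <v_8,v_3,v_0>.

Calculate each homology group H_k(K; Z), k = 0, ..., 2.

Fix the vertex order v_0 < v_1 < v_2 < v_3 < v_4 < v_5 < v_6 < v_7 < v_8 < v_9 and write every simplex with vertices in increasing order. Then dim K = 2 and the simplices of K are:

  0-simplices (10): [v_0], [v_1], [v_2], [v_3], [v_4], [v_5], [v_6], [v_7], [v_8], [v_9]
  1-simplices (30): (30 of them)
  2-simplices (20): (20 of them)

giving chain groups C_0 ≅ Z^10, C_1 ≅ Z^30, C_2 ≅ Z^20.

∂_1: C_1 → C_0 maps an edge to its endpoints' difference, ∂[p,q] = q − p.
As a 10×30 matrix over Z this has rank 9, with invariant factors (1,1,1,1,1,1,1,1,1).

The boundary map ∂_2: C_2 → C_1 acts by ∂[p,q,r] = [q,r] − [p,r] + [p,q]. For instance
  ∂[v_6,v_7,v_8] = [v_7,v_8] − [v_6,v_8] + [v_6,v_7],
  ∂[v_1,v_6,v_7] = [v_6,v_7] − [v_1,v_7] + [v_1,v_6].
The 30×20 boundary matrix has rank 20 and Smith normal form diag(1,1,1,1,1,1,1,1,1,1,1,1,1,1,1,1,1,1,1,2).

Now H_k = ker ∂_k / im ∂_{k+1}, so:

  H_0: rank C_0 − rank ∂_1 = 10 − 9 = 1, and the invariant factors of ∂_1 are all 1, so H_0 = Z.
  H_1: rank ker ∂_1 − rank ∂_2 = (30 − 9) − 20 = 1, and ∂_2 has invariant factor 2 > 1, so H_1 = Z × Z/2.
  H_2: rank ker ∂_2 − rank ∂_3 = (20 − 20) − 0 = 0, and there is no ∂_3, so H_2 = 0.

As a check, the Euler characteristic is 10 − 30 + 20 = 0, which agrees with 1 − 1 + 0 = 0.

H_0 ≅ Z,  H_1 ≅ Z × Z/2,  H_2 = 0.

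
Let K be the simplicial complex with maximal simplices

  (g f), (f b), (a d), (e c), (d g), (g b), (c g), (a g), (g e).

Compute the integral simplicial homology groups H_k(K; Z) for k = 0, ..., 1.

H_0 ≅ Z,  H_1 ≅ Z^3.

K has 7 vertices, 9 edges.
rank ∂_0 = 0, rank ∂_1 = 6 ⇒ b_0 = 7 − 0 − 6 = 1; all invariant factors of ∂_1 are 1 so no torsion. So H_0 = Z.
rank ∂_1 = 6, rank ∂_2 = 0 ⇒ b_1 = 9 − 6 − 0 = 3. So H_1 = Z^3.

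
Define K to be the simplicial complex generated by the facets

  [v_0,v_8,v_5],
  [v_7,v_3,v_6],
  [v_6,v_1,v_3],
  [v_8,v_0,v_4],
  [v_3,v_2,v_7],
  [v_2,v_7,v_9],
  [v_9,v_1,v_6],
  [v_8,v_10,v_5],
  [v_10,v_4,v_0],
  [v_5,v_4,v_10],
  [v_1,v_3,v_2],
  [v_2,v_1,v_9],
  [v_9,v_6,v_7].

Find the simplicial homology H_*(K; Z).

H_0 ≅ Z^2,  H_1 ≅ Z,  H_2 ≅ Z.

Fix the vertex order v_0 < v_1 < v_2 < v_3 < v_4 < v_5 < v_6 < v_7 < v_8 < v_9 < v_10 and write every simplex with vertices in increasing order. Then dim K = 2 and the simplices of K are:

  0-simplices (11): [v_0], [v_1], [v_2], [v_3], [v_4], [v_5], [v_6], [v_7], [v_8], [v_9], [v_10]
  1-simplices (22): (22 of them)
  2-simplices (13): (13 of them)

Hence C_0 ≅ Z^11, C_1 ≅ Z^22, C_2 ≅ Z^13.

The boundary map ∂_1: C_1 → C_0 maps an edge to its endpoints' difference, ∂[p,q] = q − p. For instance
  ∂[v_2,v_3] = [v_3] − [v_2].
The resulting 11×22 matrix has rank 9, and its Smith normal form has invariant factors (1,1,1,1,1,1,1,1,1).

Boundary ∂_2: C_2 → C_1 maps a triangle to the signed sum of its edges. For instance
  ∂[v_2,v_3,v_7] = [v_3,v_7] − [v_2,v_7] + [v_2,v_3],
  ∂[v_0,v_5,v_8] = [v_5,v_8] − [v_0,v_8] + [v_0,v_5].
The resulting 22×13 matrix has rank 12, and its Smith normal form has invariant factors (1,1,1,1,1,1,1,1,1,1,1,1).

Computing H_k = (kernel of ∂_k) / (image of ∂_{k+1}):

  H_0: rank C_0 − rank ∂_1 = 11 − 9 = 2, and the invariant factors of ∂_1 are all 1, so H_0 ≅ Z^2.
  H_1: rank ker ∂_1 − rank ∂_2 = (22 − 9) − 12 = 1, and the invariant factors of ∂_2 are all 1, so H_1 ≅ Z.
  H_2: rank ker ∂_2 − rank ∂_3 = (13 − 12) − 0 = 1, and there is no ∂_3, so H_2 ≅ Z.

(K is a triangulation of the disjoint union of the 2-sphere S^2 and the Möbius band.)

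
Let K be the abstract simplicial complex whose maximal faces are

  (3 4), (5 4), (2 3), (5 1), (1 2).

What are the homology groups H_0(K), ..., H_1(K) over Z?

H_0 ≅ Z,  H_1 ≅ Z.

K has 5 vertices, 5 edges.
rank ∂_0 = 0, rank ∂_1 = 4 ⇒ b_0 = 5 − 0 − 4 = 1; all invariant factors of ∂_1 are 1 so no torsion. So H_0 ≅ Z.
rank ∂_1 = 4, rank ∂_2 = 0 ⇒ b_1 = 5 − 4 − 0 = 1. So H_1 ≅ Z.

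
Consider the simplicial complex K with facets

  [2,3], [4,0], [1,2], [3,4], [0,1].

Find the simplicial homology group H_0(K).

K has 5 vertices, 5 edges.
rank ∂_0 = 0, rank ∂_1 = 4 ⇒ b_0 = 5 − 0 − 4 = 1; all invariant factors of ∂_1 are 1 so no torsion. So H_0 ≅ Z.

H_0 = Z.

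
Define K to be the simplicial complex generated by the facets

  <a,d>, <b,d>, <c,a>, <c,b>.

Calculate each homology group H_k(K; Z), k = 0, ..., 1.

Fix the vertex order a < b < c < d and write every simplex with vertices in increasing order. Then dim K = 1 and the simplices of K are:

  0-simplices (4): a, b, c, d
  1-simplices (4): ac, ad, bc, bd

giving chain groups C_0 ≅ Z^4, C_1 ≅ Z^4.

Boundary ∂_1: C_1 → C_0 sends each edge [p,q] (with p < q) to q − p.
As a 4×4 matrix over Z this has rank 3, with invariant factors (1,1,1).

From H_k ≅ ker(∂_k) / im(∂_{k+1}) we obtain:

  H_0: rank C_0 − rank ∂_1 = 4 − 3 = 1, and the invariant factors of ∂_1 are all 1, so H_0 = Z.
  H_1: rank ker ∂_1 − rank ∂_2 = (4 − 3) − 0 = 1, and there is no ∂_2, so H_1 = Z.

H_0 ≅ Z,  H_1 ≅ Z.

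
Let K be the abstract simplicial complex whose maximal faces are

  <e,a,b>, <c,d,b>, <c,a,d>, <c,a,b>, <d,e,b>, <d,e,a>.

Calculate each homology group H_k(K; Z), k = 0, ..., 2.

Fix the vertex order a < b < c < d < e and write every simplex with vertices in increasing order. Then dim K = 2 and the simplices of K are:

  0-simplices (5): a, b, c, d, e
  1-simplices (9): ab, ac, ad, ae, bc, bd, be, cd, de
  2-simplices (6): abc, abe, acd, ade, bcd, bde

so the chain groups are C_0 ≅ Z^5, C_1 ≅ Z^9, C_2 ≅ Z^6.

Boundary ∂_1: C_1 → C_0 maps an edge to its endpoints' difference, ∂[p,q] = q − p.
The resulting 5×9 matrix has rank 4, and its Smith normal form has invariant factors (1,1,1,1).

The boundary map ∂_2: C_2 → C_1 maps a triangle to the signed sum of its edges. For instance
  ∂abe = be − ae + ab,
  ∂acd = cd − ad + ac.
This gives a 9×6 integer matrix of rank 5; reducing to Smith normal form yields diagonal entries (1,1,1,1,1).

Computing H_k = (kernel of ∂_k) / (image of ∂_{k+1}):

  H_0: rank C_0 − rank ∂_1 = 5 − 4 = 1, and the invariant factors of ∂_1 are all 1, so H_0 ≅ Z.
  H_1: rank ker ∂_1 − rank ∂_2 = (9 − 4) − 5 = 0, and the invariant factors of ∂_2 are all 1, so H_1 ≅ 0.
  H_2: rank ker ∂_2 − rank ∂_3 = (6 − 5) − 0 = 1, and there is no ∂_3, so H_2 ≅ Z.

H_0 = Z,  H_1 = 0,  H_2 = Z.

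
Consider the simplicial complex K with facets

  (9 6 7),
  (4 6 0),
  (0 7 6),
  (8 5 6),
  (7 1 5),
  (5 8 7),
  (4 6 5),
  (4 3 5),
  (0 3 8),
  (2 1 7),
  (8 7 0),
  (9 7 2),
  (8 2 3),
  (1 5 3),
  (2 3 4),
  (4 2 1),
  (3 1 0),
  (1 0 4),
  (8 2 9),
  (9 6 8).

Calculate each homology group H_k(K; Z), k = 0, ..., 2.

H_0 = Z,  H_1 = Z × Z/2,  H_2 = 0.

K has 10 vertices, 30 edges, 20 triangles.
rank ∂_0 = 0, rank ∂_1 = 9 ⇒ b_0 = 10 − 0 − 9 = 1; all invariant factors of ∂_1 are 1 so no torsion. So H_0 = Z.
rank ∂_1 = 9, rank ∂_2 = 20 ⇒ b_1 = 30 − 9 − 20 = 1; ∂_2 has invariant factor(s) [2] giving torsion. So H_1 = Z × Z/2.
rank ∂_2 = 20, rank ∂_3 = 0 ⇒ b_2 = 20 − 20 − 0 = 0. So H_2 = 0.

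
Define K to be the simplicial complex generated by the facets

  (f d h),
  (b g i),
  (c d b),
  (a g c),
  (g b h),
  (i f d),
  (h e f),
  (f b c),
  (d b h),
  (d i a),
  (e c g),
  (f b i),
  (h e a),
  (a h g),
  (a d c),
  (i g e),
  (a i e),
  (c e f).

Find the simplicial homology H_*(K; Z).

H_0 ≅ Z,  H_1 ≅ Z ⊕ Z/2,  H_2 = 0.

Take the total order a < b < c < d < e < f < g < h < i on the vertex set. Then K (dimension 2) consists of the simplices:

  0-simplices (9): a, b, c, d, e, f, g, h, i
  1-simplices (27): ac, ad, ae, ag, ah, ai, bc, bd, bf, bg, bh, bi, cd, ce, cf, cg, df, dh, di, ef, eg, eh, ei, fh, fi, gh, gi
  2-simplices (18): acd, acg, adi, aeh, aei, agh, bcd, bcf, bdh, bfi, bgh, bgi, cef, ceg, dfh, dfi, efh, egi

giving chain groups C_0 ≅ Z^9, C_1 ≅ Z^27, C_2 ≅ Z^18.

∂_1: C_1 → C_0 is given by ∂[p,q] = [q] − [p]. For instance
  ∂bd = d − b.
As a 9×27 matrix over Z this has rank 8, with invariant factors (1,1,1,1,1,1,1,1).

The boundary map ∂_2: C_2 → C_1 maps a triangle to the signed sum of its edges. For instance
  ∂aeh = eh − ah + ae,
  ∂acg = cg − ag + ac.
The 27×18 boundary matrix has rank 18 and Smith normal form diag(1,1,1,1,1,1,1,1,1,1,1,1,1,1,1,1,1,2).

From H_k ≅ ker(∂_k) / im(∂_{k+1}) we obtain:

  H_0: rank C_0 − rank ∂_1 = 9 − 8 = 1, and the invariant factors of ∂_1 are all 1, so H_0 ≅ Z.
  H_1: rank ker ∂_1 − rank ∂_2 = (27 − 8) − 18 = 1, and ∂_2 has invariant factor 2 > 1, so H_1 ≅ Z ⊕ Z/2.
  H_2: rank ker ∂_2 − rank ∂_3 = (18 − 18) − 0 = 0, and there is no ∂_3, so H_2 ≅ 0.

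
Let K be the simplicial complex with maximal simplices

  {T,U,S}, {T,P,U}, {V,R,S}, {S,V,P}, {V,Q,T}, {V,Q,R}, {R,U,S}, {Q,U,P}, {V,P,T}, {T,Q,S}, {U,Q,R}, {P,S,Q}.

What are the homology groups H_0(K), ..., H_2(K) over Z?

Fix the vertex order P < Q < R < S < T < U < V and write every simplex with vertices in increasing order. Then dim K = 2 and the simplices of K are:

  0-simplices (7): P, Q, R, S, T, U, V
  1-simplices (18): PQ, PS, PT, PU, PV, QR, QS, QT, QU, QV, RS, RU, RV, ST, SU, SV, TU, TV
  2-simplices (12): PQS, PQU, PSV, PTU, PTV, QRU, QRV, QST, QTV, RSU, RSV, STU

so the chain groups are C_0 ≅ Z^7, C_1 ≅ Z^18, C_2 ≅ Z^12.

The boundary map ∂_1: C_1 → C_0 maps an edge to its endpoints' difference, ∂[p,q] = q − p. For instance
  ∂ST = T − S.
This gives a 7×18 integer matrix of rank 6; reducing to Smith normal form yields diagonal entries (1,1,1,1,1,1).

Boundary ∂_2: C_2 → C_1 maps a triangle to the signed sum of its edges. For instance
  ∂PTU = TU − PU + PT,
  ∂RSU = SU − RU + RS.
The resulting 18×12 matrix has rank 12, and its Smith normal form has invariant factors (1,1,1,1,1,1,1,1,1,1,1,2).

Reading off H_k = ker ∂_k / im ∂_{k+1}:

  H_0: rank C_0 − rank ∂_1 = 7 − 6 = 1, and the invariant factors of ∂_1 are all 1, so H_0 = Z.
  H_1: rank ker ∂_1 − rank ∂_2 = (18 − 6) − 12 = 0, and ∂_2 has invariant factor 2 > 1, so H_1 = Z/2.
  H_2: rank ker ∂_2 − rank ∂_3 = (12 − 12) − 0 = 0, and there is no ∂_3, so H_2 = 0.

H_0 ≅ Z,  H_1 ≅ Z/2,  H_2 = 0.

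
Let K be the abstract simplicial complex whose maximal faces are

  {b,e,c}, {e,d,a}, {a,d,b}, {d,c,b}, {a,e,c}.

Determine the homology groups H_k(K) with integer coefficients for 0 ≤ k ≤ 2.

H_0 ≅ Z,  H_1 ≅ Z,  H_2 = 0.

We work with the vertex ordering a < b < c < d < e. The simplices of K, each written with vertices in increasing order, are:

  0-simplices (5): a, b, c, d, e
  1-simplices (10): ab, ac, ad, ae, bc, bd, be, cd, ce, de
  2-simplices (5): abd, ace, ade, bcd, bce

giving chain groups C_0 ≅ Z^5, C_1 ≅ Z^10, C_2 ≅ Z^5.

∂_1: C_1 → C_0 sends each edge [p,q] (with p < q) to q − p.
This gives a 5×10 integer matrix of rank 4; reducing to Smith normal form yields diagonal entries (1,1,1,1).

Boundary ∂_2: C_2 → C_1 sends each 2-simplex [p,q,r] to [q,r] − [p,r] + [p,q]. For instance
  ∂ace = ce − ae + ac,
  ∂ade = de − ae + ad.
The resulting 10×5 matrix has rank 5, and its Smith normal form has invariant factors (1,1,1,1,1).

Reading off H_k = ker ∂_k / im ∂_{k+1}:

  H_0: rank C_0 − rank ∂_1 = 5 − 4 = 1, and the invariant factors of ∂_1 are all 1, so H_0 = Z.
  H_1: rank ker ∂_1 − rank ∂_2 = (10 − 4) − 5 = 1, and the invariant factors of ∂_2 are all 1, so H_1 = Z.
  H_2: rank ker ∂_2 − rank ∂_3 = (5 − 5) − 0 = 0, and there is no ∂_3, so H_2 = 0.

As a check, the Euler characteristic is 5 − 10 + 5 = 0, which agrees with 1 − 1 + 0 = 0.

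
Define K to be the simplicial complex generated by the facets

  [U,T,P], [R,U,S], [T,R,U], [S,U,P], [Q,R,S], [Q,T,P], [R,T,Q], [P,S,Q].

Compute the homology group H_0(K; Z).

Fix the vertex order P < Q < R < S < T < U and write every simplex with vertices in increasing order. Then dim K = 2 and the simplices of K are:

  0-simplices (6): P, Q, R, S, T, U
  1-simplices (12): PQ, PS, PT, PU, QR, QS, QT, RS, RT, RU, SU, TU
  2-simplices (8): PQS, PQT, PSU, PTU, QRS, QRT, RSU, RTU

giving chain groups C_0 ≅ Z^6, C_1 ≅ Z^12, C_2 ≅ Z^8.

Boundary ∂_1: C_1 → C_0 is given by ∂[p,q] = [q] − [p].
The 6×12 boundary matrix has rank 5 and Smith normal form diag(1,1,1,1,1).

∂_2: C_2 → C_1 acts by ∂[p,q,r] = [q,r] − [p,r] + [p,q]. For instance
  ∂PSU = SU − PU + PS,
  ∂RSU = SU − RU + RS.
This gives a 12×8 integer matrix of rank 7; reducing to Smith normal form yields diagonal entries (1,1,1,1,1,1,1).

From H_k ≅ ker(∂_k) / im(∂_{k+1}) we obtain:

  H_0: rank C_0 − rank ∂_1 = 6 − 5 = 1, and the invariant factors of ∂_1 are all 1, so H_0 ≅ Z.

(K is a triangulation of the 2-sphere S^2.)

H_0 = Z.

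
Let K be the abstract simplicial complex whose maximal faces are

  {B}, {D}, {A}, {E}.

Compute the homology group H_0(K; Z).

Fix the vertex order A < B < D < E and write every simplex with vertices in increasing order. Then dim K = 0 and the simplices of K are:

  0-simplices (4): A, B, D, E

so the chain groups are C_0 ≅ Z^4.

Now H_k = ker ∂_k / im ∂_{k+1}, so:

  H_0: rank C_0 − rank ∂_1 = 4 − 0 = 4, and there is no ∂_1, so H_0 ≅ Z^4.

H_0 ≅ Z^4.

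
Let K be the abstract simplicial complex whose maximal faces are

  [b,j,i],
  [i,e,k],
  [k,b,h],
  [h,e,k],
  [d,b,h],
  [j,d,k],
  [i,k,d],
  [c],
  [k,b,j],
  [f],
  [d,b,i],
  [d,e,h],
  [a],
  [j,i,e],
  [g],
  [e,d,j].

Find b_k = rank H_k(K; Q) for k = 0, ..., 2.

Order the vertices as a < b < c < d < e < f < g < h < i < j < k. Listing each simplex with vertices in this order, K has dimension 2 with simplices:

  0-simplices (11): a, b, c, d, e, f, g, h, i, j, k
  1-simplices (18): bd, bh, bi, bj, bk, de, dh, di, dj, dk, eh, ei, ej, ek, hk, ij, ik, jk
  2-simplices (12): bdh, bdi, bhk, bij, bjk, deh, dej, dik, djk, ehk, eij, eik

Hence C_0 ≅ Z^11, C_1 ≅ Z^18, C_2 ≅ Z^12.

∂_1: C_1 → C_0 sends each edge [p,q] (with p < q) to q − p.
The 11×18 boundary matrix has rank 6 and Smith normal form diag(1,1,1,1,1,1).

The boundary map ∂_2: C_2 → C_1 acts by ∂[p,q,r] = [q,r] − [p,r] + [p,q]. For instance
  ∂eij = ij − ej + ei,
  ∂deh = eh − dh + de.
This gives a 18×12 integer matrix of rank 12; reducing to Smith normal form yields diagonal entries (1,1,1,1,1,1,1,1,1,1,1,2).

From H_k ≅ ker(∂_k) / im(∂_{k+1}) we obtain:

  H_0: rank C_0 − rank ∂_1 = 11 − 6 = 5, and the invariant factors of ∂_1 are all 1, so H_0 ≅ Z^5.
  H_1: rank ker ∂_1 − rank ∂_2 = (18 − 6) − 12 = 0, and ∂_2 has invariant factor 2 > 1, so H_1 ≅ Z_2.
  H_2: rank ker ∂_2 − rank ∂_3 = (12 − 12) − 0 = 0, and there is no ∂_3, so H_2 ≅ 0.

(K is a triangulation of the disjoint union of a set of 4 points and the real projective plane RP^2.)

Hence the Betti numbers are b_0 = 5, b_1 = 0, b_2 = 0.

b_0 = 5, b_1 = 0, b_2 = 0.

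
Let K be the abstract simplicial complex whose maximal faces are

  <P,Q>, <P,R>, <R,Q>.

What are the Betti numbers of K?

K has 3 vertices, 3 edges.
rank ∂_0 = 0, rank ∂_1 = 2 ⇒ b_0 = 3 − 0 − 2 = 1; all invariant factors of ∂_1 are 1 so no torsion. So H_0 = Z.
rank ∂_1 = 2, rank ∂_2 = 0 ⇒ b_1 = 3 − 2 − 0 = 1. So H_1 = Z.

b_0 = 1, b_1 = 1.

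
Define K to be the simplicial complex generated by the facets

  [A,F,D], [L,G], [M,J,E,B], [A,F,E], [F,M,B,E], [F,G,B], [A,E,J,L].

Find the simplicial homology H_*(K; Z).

K has 9 vertices, 20 edges, 14 triangles, 3 3-simplices.
rank ∂_0 = 0, rank ∂_1 = 8 ⇒ b_0 = 9 − 0 − 8 = 1; all invariant factors of ∂_1 are 1 so no torsion. So H_0 = Z.
rank ∂_1 = 8, rank ∂_2 = 11 ⇒ b_1 = 20 − 8 − 11 = 1; all invariant factors of ∂_2 are 1 so no torsion. So H_1 = Z.
rank ∂_2 = 11, rank ∂_3 = 3 ⇒ b_2 = 14 − 11 − 3 = 0; all invariant factors of ∂_3 are 1 so no torsion. So H_2 = 0.
rank ∂_3 = 3, rank ∂_4 = 0 ⇒ b_3 = 3 − 3 − 0 = 0. So H_3 = 0.

H_0 ≅ Z,  H_1 ≅ Z,  H_2 = 0,  H_3 = 0.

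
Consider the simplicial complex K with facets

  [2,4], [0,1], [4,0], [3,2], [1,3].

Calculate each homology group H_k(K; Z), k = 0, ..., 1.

H_0 = Z,  H_1 = Z.

Order the vertices as 0 < 1 < 2 < 3 < 4. Listing each simplex with vertices in this order, K has dimension 1 with simplices:

  0-simplices (5): [0], [1], [2], [3], [4]
  1-simplices (5): [0,1], [0,4], [1,3], [2,3], [2,4]

so the chain groups are C_0 ≅ Z^5, C_1 ≅ Z^5.

Boundary ∂_1: C_1 → C_0 is given by ∂[p,q] = [q] − [p]. For instance
  ∂[0,4] = [4] − [0].
The 5×5 boundary matrix has rank 4 and Smith normal form diag(1,1,1,1).

From H_k ≅ ker(∂_k) / im(∂_{k+1}) we obtain:

  H_0: rank C_0 − rank ∂_1 = 5 − 4 = 1, and the invariant factors of ∂_1 are all 1, so H_0 = Z.
  H_1: rank ker ∂_1 − rank ∂_2 = (5 − 4) − 0 = 1, and there is no ∂_2, so H_1 = Z.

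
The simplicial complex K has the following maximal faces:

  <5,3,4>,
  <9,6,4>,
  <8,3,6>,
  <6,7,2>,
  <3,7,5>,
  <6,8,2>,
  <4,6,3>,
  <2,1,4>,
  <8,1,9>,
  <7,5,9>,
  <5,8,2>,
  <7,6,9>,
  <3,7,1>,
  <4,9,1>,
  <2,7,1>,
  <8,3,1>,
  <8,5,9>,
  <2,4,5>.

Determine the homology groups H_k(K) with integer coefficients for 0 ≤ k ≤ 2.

We work with the vertex ordering 1 < 2 < 3 < 4 < 5 < 6 < 7 < 8 < 9. The simplices of K, each written with vertices in increasing order, are:

  0-simplices (9): [1], [2], [3], [4], [5], [6], [7], [8], [9]
  1-simplices (27): (27 of them)
  2-simplices (18): [1,2,4], [1,2,7], [1,3,7], [1,3,8], [1,4,9], [1,8,9], [2,4,5], [2,5,8], [2,6,7], [2,6,8], [3,4,5], [3,4,6], [3,5,7], [3,6,8], [4,6,9], [5,7,9], [5,8,9], [6,7,9]

so the chain groups are C_0 ≅ Z^9, C_1 ≅ Z^27, C_2 ≅ Z^18.

The boundary map ∂_1: C_1 → C_0 maps an edge to its endpoints' difference, ∂[p,q] = q − p.
The resulting 9×27 matrix has rank 8, and its Smith normal form has invariant factors (1,1,1,1,1,1,1,1).

The boundary map ∂_2: C_2 → C_1 acts by ∂[p,q,r] = [q,r] − [p,r] + [p,q]. For instance
  ∂[3,5,7] = [5,7] − [3,7] + [3,5],
  ∂[1,2,7] = [2,7] − [1,7] + [1,2].
The resulting 27×18 matrix has rank 17, and its Smith normal form has invariant factors (1,1,1,1,1,1,1,1,1,1,1,1,1,1,1,1,1).

Computing H_k = (kernel of ∂_k) / (image of ∂_{k+1}):

  H_0: rank C_0 − rank ∂_1 = 9 − 8 = 1, and the invariant factors of ∂_1 are all 1, so H_0 = Z.
  H_1: rank ker ∂_1 − rank ∂_2 = (27 − 8) − 17 = 2, and the invariant factors of ∂_2 are all 1, so H_1 = Z^2.
  H_2: rank ker ∂_2 − rank ∂_3 = (18 − 17) − 0 = 1, and there is no ∂_3, so H_2 = Z.

As a check, the Euler characteristic is 9 − 27 + 18 = 0, which agrees with 1 − 2 + 1 = 0.
(K is a triangulation of the torus T^2.)

H_0 = Z,  H_1 = Z^2,  H_2 = Z.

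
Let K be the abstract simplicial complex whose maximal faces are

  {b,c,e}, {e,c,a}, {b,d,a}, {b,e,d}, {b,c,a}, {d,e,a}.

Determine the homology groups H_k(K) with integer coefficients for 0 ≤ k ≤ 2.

H_0 = Z,  H_1 = 0,  H_2 = Z.

We work with the vertex ordering a < b < c < d < e. The simplices of K, each written with vertices in increasing order, are:

  0-simplices (5): a, b, c, d, e
  1-simplices (9): ab, ac, ad, ae, bc, bd, be, ce, de
  2-simplices (6): abc, abd, ace, ade, bce, bde

Hence C_0 ≅ Z^5, C_1 ≅ Z^9, C_2 ≅ Z^6.

The boundary map ∂_1: C_1 → C_0 maps an edge to its endpoints' difference, ∂[p,q] = q − p. For instance
  ∂ad = d − a.
This gives a 5×9 integer matrix of rank 4; reducing to Smith normal form yields diagonal entries (1,1,1,1).

The boundary map ∂_2: C_2 → C_1 sends each 2-simplex [p,q,r] to [q,r] − [p,r] + [p,q]. For instance
  ∂abd = bd − ad + ab,
  ∂bde = de − be + bd.
As a 9×6 matrix over Z this has rank 5, with invariant factors (1,1,1,1,1).

Now H_k = ker ∂_k / im ∂_{k+1}, so:

  H_0: rank C_0 − rank ∂_1 = 5 − 4 = 1, and the invariant factors of ∂_1 are all 1, so H_0 = Z.
  H_1: rank ker ∂_1 − rank ∂_2 = (9 − 4) − 5 = 0, and the invariant factors of ∂_2 are all 1, so H_1 = 0.
  H_2: rank ker ∂_2 − rank ∂_3 = (6 − 5) − 0 = 1, and there is no ∂_3, so H_2 = Z.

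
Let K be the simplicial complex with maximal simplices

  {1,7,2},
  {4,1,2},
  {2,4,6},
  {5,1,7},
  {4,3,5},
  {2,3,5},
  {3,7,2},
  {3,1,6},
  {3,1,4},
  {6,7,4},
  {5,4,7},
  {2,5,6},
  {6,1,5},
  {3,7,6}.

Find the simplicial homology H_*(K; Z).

H_0 = Z,  H_1 = Z^2,  H_2 = Z.

Fix the vertex order 1 < 2 < 3 < 4 < 5 < 6 < 7 and write every simplex with vertices in increasing order. Then dim K = 2 and the simplices of K are:

  0-simplices (7): [1], [2], [3], [4], [5], [6], [7]
  1-simplices (21): [1,2], [1,3], [1,4], [1,5], [1,6], [1,7], [2,3], [2,4], [2,5], [2,6], [2,7], [3,4], [3,5], [3,6], [3,7], [4,5], [4,6], [4,7], [5,6], [5,7], [6,7]
  2-simplices (14): [1,2,4], [1,2,7], [1,3,4], [1,3,6], [1,5,6], [1,5,7], [2,3,5], [2,3,7], [2,4,6], [2,5,6], [3,4,5], [3,6,7], [4,5,7], [4,6,7]

so the chain groups are C_0 ≅ Z^7, C_1 ≅ Z^21, C_2 ≅ Z^14.

∂_1: C_1 → C_0 maps an edge to its endpoints' difference, ∂[p,q] = q − p.
This gives a 7×21 integer matrix of rank 6; reducing to Smith normal form yields diagonal entries (1,1,1,1,1,1).

The boundary map ∂_2: C_2 → C_1 acts by ∂[p,q,r] = [q,r] − [p,r] + [p,q]. For instance
  ∂[2,5,6] = [5,6] − [2,6] + [2,5],
  ∂[4,5,7] = [5,7] − [4,7] + [4,5].
This gives a 21×14 integer matrix of rank 13; reducing to Smith normal form yields diagonal entries (1,1,1,1,1,1,1,1,1,1,1,1,1).

Reading off H_k = ker ∂_k / im ∂_{k+1}:

  H_0: rank C_0 − rank ∂_1 = 7 − 6 = 1, and the invariant factors of ∂_1 are all 1, so H_0 ≅ Z.
  H_1: rank ker ∂_1 − rank ∂_2 = (21 − 6) − 13 = 2, and the invariant factors of ∂_2 are all 1, so H_1 ≅ Z^2.
  H_2: rank ker ∂_2 − rank ∂_3 = (14 − 13) − 0 = 1, and there is no ∂_3, so H_2 ≅ Z.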